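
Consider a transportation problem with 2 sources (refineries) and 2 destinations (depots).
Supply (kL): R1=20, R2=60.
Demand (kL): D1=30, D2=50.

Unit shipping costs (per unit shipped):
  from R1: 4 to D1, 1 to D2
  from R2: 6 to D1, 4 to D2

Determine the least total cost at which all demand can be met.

An optimal shipping plan:
  R1–D2: 20 × 1 = 20
  R2–D1: 30 × 6 = 180
  R2–D2: 30 × 4 = 120
Total = 20 + 180 + 120 = 320.

320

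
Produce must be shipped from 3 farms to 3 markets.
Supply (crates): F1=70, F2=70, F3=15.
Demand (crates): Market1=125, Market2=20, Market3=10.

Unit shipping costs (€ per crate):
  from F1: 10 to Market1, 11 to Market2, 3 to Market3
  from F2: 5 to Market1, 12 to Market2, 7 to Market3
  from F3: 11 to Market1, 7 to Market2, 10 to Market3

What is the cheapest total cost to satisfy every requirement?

Optimal allocation:
  F1–Market1: 55 × €10 = €550
  F1–Market2: 5 × €11 = €55
  F1–Market3: 10 × €3 = €30
  F2–Market1: 70 × €5 = €350
  F3–Market2: 15 × €7 = €105
Total = 550 + 55 + 30 + 350 + 105 = €1090.

1090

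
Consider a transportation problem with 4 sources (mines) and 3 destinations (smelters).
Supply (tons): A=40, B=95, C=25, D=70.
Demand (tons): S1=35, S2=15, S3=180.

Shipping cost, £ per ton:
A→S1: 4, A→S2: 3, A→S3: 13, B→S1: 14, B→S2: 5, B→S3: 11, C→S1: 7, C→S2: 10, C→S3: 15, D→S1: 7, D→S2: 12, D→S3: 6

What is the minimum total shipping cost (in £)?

1905

An optimal shipping plan:
  A to S1: 25 tons
  A to S2: 15 tons
  B to S3: 95 tons
  C to S1: 10 tons
  C to S3: 15 tons
  D to S3: 70 tons
Total cost = £1905.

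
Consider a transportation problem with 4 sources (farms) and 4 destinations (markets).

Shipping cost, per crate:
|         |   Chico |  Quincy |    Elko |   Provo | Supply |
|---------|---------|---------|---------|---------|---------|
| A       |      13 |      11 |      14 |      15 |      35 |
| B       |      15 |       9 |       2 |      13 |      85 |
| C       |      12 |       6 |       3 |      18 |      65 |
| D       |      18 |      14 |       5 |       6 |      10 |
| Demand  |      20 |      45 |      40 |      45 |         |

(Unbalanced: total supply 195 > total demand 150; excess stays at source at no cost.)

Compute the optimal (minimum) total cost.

1105

A cheapest plan:
  B to Elko: 40 × 2 = 80
  B to Provo: 35 × 13 = 455
  C to Chico: 20 × 12 = 240
  C to Quincy: 45 × 6 = 270
  D to Provo: 10 × 6 = 60
Total = 80 + 455 + 240 + 270 + 60 = 1105.
(Supply check: A ships 0; B ships 75; C ships 65; D ships 10.)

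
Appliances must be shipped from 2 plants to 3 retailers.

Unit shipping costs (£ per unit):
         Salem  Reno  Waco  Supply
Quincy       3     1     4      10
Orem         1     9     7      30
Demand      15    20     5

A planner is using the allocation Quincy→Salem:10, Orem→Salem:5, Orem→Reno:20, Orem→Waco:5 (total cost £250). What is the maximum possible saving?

Current plan cost = 10·3 + 5·1 + 20·9 + 5·7 = £250.
Optimal plan:
  Quincy to Reno: 10 × £1 = £10
  Orem to Salem: 15 × £1 = £15
  Orem to Reno: 10 × £9 = £90
  Orem to Waco: 5 × £7 = £35
Optimal cost = £150.
Saving = 250 − 150 = £100.

100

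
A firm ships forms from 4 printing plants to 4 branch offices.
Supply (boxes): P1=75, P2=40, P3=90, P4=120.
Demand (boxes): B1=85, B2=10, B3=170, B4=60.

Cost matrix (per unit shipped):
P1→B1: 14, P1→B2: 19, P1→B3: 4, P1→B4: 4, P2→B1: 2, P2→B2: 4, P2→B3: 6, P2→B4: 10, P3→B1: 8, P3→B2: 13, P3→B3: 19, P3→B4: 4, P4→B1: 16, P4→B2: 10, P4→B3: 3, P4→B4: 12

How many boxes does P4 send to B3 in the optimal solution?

Optimal shipments:
  P1 to B3: 50 × 4 = 200
  P1 to B4: 25 × 4 = 100
  P2 to B1: 30 × 2 = 60
  P2 to B2: 10 × 4 = 40
  P3 to B1: 55 × 8 = 440
  P3 to B4: 35 × 4 = 140
  P4 to B3: 120 × 3 = 360
Total cost = 1340.
So P4→B3 carries 120 boxes.

120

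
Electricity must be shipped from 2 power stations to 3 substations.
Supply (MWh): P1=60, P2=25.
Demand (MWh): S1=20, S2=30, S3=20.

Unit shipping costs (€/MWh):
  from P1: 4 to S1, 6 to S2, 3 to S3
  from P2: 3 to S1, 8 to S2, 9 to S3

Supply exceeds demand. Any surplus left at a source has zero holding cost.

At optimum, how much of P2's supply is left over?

An optimal plan:
  P1→S2: 30 × €6 = €180
  P1→S3: 20 × €3 = €60
  P2→S1: 20 × €3 = €60
Total cost = €300.
P2 ships 20 of its 25, leaving 5.

5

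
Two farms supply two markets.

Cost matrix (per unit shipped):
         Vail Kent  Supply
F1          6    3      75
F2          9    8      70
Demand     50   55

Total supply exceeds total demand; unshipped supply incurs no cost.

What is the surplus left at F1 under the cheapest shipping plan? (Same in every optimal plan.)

Minimum-cost shipments:
  F1 to Vail: 20 × 6 = 120
  F1 to Kent: 55 × 3 = 165
  F2 to Vail: 30 × 9 = 270
Total cost = 555.
F1 ships 75 of its 75, leaving 0.

0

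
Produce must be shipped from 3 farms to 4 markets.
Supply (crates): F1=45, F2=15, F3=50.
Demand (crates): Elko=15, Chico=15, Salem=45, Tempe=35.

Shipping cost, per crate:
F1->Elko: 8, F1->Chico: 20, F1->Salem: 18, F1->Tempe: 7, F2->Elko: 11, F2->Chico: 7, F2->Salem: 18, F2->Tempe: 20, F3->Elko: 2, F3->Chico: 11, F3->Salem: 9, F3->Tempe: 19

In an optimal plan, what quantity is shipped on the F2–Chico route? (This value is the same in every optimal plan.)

15

Solving gives:
  F1–Elko: 10 × 8 = 80
  F1–Tempe: 35 × 7 = 245
  F2–Chico: 15 × 7 = 105
  F3–Elko: 5 × 2 = 10
  F3–Salem: 45 × 9 = 405
Total cost = 845.
So F2→Chico carries 15 crates.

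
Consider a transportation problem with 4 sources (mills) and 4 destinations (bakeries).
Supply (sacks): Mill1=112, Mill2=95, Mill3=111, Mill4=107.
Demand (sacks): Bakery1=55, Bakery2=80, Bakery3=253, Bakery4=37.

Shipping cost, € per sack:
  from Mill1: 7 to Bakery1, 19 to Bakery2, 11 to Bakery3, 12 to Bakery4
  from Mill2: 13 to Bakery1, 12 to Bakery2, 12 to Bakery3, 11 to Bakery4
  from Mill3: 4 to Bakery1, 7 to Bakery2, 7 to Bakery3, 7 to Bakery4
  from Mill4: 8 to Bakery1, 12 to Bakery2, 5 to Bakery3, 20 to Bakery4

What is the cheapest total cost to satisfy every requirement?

One minimum-cost allocation:
  Mill1–Bakery1: 55 × €7 = €385
  Mill1–Bakery3: 57 × €11 = €627
  Mill2–Bakery2: 58 × €12 = €696
  Mill2–Bakery4: 37 × €11 = €407
  Mill3–Bakery2: 22 × €7 = €154
  Mill3–Bakery3: 89 × €7 = €623
  Mill4–Bakery3: 107 × €5 = €535
Total = 385 + 627 + 696 + 407 + 154 + 623 + 535 = €3427.
(Supply check: Mill1 ships 112; Mill2 ships 95; Mill3 ships 111; Mill4 ships 107.)

3427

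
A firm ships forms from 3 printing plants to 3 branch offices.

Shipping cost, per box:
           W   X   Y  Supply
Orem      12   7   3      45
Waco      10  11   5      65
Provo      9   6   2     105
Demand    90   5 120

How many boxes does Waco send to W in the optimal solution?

Solving gives:
  Orem->X: 5 × 7 = 35
  Orem->Y: 40 × 3 = 120
  Waco->W: 65 × 10 = 650
  Provo->W: 25 × 9 = 225
  Provo->Y: 80 × 2 = 160
Total cost = 1190.
So Waco→W carries 65 boxes.

65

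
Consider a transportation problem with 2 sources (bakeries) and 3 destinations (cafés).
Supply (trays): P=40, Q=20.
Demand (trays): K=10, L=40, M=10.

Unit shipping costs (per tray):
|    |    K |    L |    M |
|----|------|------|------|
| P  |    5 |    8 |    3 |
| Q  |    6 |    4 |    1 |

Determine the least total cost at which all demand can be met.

One minimum-cost allocation:
  P→K: 10 × 5 = 50
  P→L: 20 × 8 = 160
  P→M: 10 × 3 = 30
  Q→L: 20 × 4 = 80
Total = 50 + 160 + 30 + 80 = 320.
(Supply check: P ships 40; Q ships 20.)

320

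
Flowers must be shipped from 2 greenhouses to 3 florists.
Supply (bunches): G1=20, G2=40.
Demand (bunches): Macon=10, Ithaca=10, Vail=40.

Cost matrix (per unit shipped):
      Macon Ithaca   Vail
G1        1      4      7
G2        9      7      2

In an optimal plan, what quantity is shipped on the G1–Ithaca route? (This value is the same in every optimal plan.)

10

Solving gives:
  G1→Macon: 10 bunches
  G1→Ithaca: 10 bunches
  G2→Vail: 40 bunches
Total cost = 130.
So G1→Ithaca carries 10 bunches.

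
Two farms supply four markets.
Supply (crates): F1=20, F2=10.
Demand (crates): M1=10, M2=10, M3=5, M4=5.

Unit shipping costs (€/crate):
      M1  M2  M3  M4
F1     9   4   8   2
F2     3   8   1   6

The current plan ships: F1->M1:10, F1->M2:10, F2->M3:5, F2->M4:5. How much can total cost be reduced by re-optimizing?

Current plan cost = 10·9 + 10·4 + 5·1 + 5·6 = €165.
Optimal plan:
  F1 to M1: 5 × €9 = €45
  F1 to M2: 10 × €4 = €40
  F1 to M4: 5 × €2 = €10
  F2 to M1: 5 × €3 = €15
  F2 to M3: 5 × €1 = €5
Optimal cost = €115.
Saving = 165 − 115 = €50.

50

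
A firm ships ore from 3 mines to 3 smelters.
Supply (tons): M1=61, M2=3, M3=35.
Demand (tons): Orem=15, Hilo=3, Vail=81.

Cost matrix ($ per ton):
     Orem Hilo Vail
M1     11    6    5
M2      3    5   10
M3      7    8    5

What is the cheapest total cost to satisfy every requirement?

516

One minimum-cost allocation:
  M1 to Hilo: 3 × $6 = $18
  M1 to Vail: 58 × $5 = $290
  M2 to Orem: 3 × $3 = $9
  M3 to Orem: 12 × $7 = $84
  M3 to Vail: 23 × $5 = $115
Total = 18 + 290 + 9 + 84 + 115 = $516.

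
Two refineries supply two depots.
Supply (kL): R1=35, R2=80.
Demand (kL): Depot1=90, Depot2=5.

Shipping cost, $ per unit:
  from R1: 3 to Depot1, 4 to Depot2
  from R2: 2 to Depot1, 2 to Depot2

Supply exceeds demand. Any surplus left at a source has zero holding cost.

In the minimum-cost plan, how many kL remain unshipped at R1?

Minimum-cost shipments:
  R1–Depot1: 15 × $3 = $45
  R2–Depot1: 75 × $2 = $150
  R2–Depot2: 5 × $2 = $10
Total cost = $205.
R1 ships 15 of its 35, leaving 20.

20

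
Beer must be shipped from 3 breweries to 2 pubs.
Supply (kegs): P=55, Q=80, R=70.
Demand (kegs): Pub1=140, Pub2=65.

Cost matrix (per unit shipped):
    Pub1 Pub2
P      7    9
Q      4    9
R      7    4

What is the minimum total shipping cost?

1000

Optimal allocation:
  P–Pub1: 55 × 7 = 385
  Q–Pub1: 80 × 4 = 320
  R–Pub1: 5 × 7 = 35
  R–Pub2: 65 × 4 = 260
Total = 385 + 320 + 35 + 260 = 1000.
(Supply check: P ships 55; Q ships 80; R ships 70.)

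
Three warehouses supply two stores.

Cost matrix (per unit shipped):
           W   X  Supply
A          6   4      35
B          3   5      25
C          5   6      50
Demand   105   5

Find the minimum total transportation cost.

525

An optimal shipping plan:
  A to W: 30 × 6 = 180
  A to X: 5 × 4 = 20
  B to W: 25 × 3 = 75
  C to W: 50 × 5 = 250
Total = 180 + 20 + 75 + 250 = 525.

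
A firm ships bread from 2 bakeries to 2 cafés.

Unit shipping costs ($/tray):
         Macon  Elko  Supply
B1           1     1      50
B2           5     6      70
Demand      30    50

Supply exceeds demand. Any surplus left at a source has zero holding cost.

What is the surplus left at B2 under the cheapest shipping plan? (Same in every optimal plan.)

40

Minimum-cost shipments:
  B1 to Elko: 50 trays
  B2 to Macon: 30 trays
Total cost = $200.
B2 ships 30 of its 70, leaving 40.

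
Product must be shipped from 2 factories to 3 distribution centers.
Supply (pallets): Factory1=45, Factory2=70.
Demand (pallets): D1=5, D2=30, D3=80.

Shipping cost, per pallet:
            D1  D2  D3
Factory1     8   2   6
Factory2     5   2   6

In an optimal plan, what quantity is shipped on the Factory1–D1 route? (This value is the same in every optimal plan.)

0

Solving gives:
  Factory1->D2: 30 × 2 = 60
  Factory1->D3: 15 × 6 = 90
  Factory2->D1: 5 × 5 = 25
  Factory2->D3: 65 × 6 = 390
Total cost = 565.
The route Factory1→D1 is not used.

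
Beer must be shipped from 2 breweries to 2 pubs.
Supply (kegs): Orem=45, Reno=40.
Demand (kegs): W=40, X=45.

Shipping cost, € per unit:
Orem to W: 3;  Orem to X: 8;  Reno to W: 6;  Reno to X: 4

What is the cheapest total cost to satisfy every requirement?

320

A cheapest plan:
  Orem->W: 40 × €3 = €120
  Orem->X: 5 × €8 = €40
  Reno->X: 40 × €4 = €160
Total = 120 + 40 + 160 = €320.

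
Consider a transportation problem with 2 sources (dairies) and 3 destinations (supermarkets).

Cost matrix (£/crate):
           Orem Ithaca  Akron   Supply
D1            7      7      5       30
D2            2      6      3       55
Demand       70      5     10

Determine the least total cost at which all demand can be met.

300

Optimal allocation:
  D1 to Orem: 15 × £7 = £105
  D1 to Ithaca: 5 × £7 = £35
  D1 to Akron: 10 × £5 = £50
  D2 to Orem: 55 × £2 = £110
Total = 105 + 35 + 50 + 110 = £300.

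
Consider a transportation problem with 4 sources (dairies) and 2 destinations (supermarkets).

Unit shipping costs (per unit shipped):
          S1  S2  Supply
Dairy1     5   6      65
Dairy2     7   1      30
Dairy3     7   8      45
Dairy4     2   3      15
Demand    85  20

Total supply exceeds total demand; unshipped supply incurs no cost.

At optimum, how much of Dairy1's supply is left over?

0

Minimum-cost shipments:
  Dairy1–S1: 65 × 5 = 325
  Dairy2–S2: 20 × 1 = 20
  Dairy3–S1: 5 × 7 = 35
  Dairy4–S1: 15 × 2 = 30
Total cost = 410.
Dairy1 ships 65 of its 65, leaving 0.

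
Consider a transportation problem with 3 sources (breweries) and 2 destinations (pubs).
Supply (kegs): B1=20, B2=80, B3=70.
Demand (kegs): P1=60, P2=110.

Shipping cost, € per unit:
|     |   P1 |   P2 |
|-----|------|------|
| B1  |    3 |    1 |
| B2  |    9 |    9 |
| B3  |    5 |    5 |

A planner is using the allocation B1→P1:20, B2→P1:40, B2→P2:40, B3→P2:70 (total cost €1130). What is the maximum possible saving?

Current plan cost = 20·3 + 40·9 + 40·9 + 70·5 = €1130.
Optimal plan:
  B1–P2: 20 kegs
  B2–P1: 60 kegs
  B2–P2: 20 kegs
  B3–P2: 70 kegs
Optimal cost = €1090.
Saving = 1130 − 1090 = €40.

40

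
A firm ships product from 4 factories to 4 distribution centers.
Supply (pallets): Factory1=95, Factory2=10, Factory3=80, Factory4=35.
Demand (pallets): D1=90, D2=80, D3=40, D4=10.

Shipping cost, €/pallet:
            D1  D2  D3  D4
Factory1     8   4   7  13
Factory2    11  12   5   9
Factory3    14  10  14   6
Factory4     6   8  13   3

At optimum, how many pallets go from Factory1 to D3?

Optimal shipments:
  Factory1 to D2: 65 × €4 = €260
  Factory1 to D3: 30 × €7 = €210
  Factory2 to D3: 10 × €5 = €50
  Factory3 to D1: 55 × €14 = €770
  Factory3 to D2: 15 × €10 = €150
  Factory3 to D4: 10 × €6 = €60
  Factory4 to D1: 35 × €6 = €210
Total cost = €1710.
So Factory1→D3 carries 30 pallets.

30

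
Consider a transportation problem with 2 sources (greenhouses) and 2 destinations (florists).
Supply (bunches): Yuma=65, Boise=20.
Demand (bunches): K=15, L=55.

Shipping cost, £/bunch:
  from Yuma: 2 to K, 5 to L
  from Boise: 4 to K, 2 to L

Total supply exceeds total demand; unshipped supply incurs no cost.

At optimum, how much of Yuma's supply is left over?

Minimum-cost shipments:
  Yuma to K: 15 × £2 = £30
  Yuma to L: 35 × £5 = £175
  Boise to L: 20 × £2 = £40
Total cost = £245.
Yuma ships 50 of its 65, leaving 15.

15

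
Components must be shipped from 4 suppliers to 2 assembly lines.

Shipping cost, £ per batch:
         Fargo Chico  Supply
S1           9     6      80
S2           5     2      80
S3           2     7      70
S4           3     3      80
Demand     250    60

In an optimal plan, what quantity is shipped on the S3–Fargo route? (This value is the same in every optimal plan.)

The minimum-cost plan:
  S1–Fargo: 20 × £9 = £180
  S1–Chico: 60 × £6 = £360
  S2–Fargo: 80 × £5 = £400
  S3–Fargo: 70 × £2 = £140
  S4–Fargo: 80 × £3 = £240
Total cost = £1320.
So S3→Fargo carries 70 batches.

70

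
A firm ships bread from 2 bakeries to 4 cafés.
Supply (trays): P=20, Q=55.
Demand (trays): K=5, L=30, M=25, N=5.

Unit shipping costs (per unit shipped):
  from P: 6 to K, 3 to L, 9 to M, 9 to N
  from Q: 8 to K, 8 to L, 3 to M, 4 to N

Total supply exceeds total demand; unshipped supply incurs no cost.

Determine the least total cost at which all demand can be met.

275

A cheapest plan:
  P–L: 20 × 3 = 60
  Q–K: 5 × 8 = 40
  Q–L: 10 × 8 = 80
  Q–M: 25 × 3 = 75
  Q–N: 5 × 4 = 20
Total = 60 + 40 + 80 + 75 + 20 = 275.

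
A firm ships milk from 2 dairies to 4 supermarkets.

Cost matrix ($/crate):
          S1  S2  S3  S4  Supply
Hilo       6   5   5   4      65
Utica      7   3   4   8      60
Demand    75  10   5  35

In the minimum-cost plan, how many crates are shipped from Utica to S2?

The minimum-cost plan:
  Hilo–S1: 30 × $6 = $180
  Hilo–S4: 35 × $4 = $140
  Utica–S1: 45 × $7 = $315
  Utica–S2: 10 × $3 = $30
  Utica–S3: 5 × $4 = $20
Total cost = $685.
So Utica→S2 carries 10 crates.

10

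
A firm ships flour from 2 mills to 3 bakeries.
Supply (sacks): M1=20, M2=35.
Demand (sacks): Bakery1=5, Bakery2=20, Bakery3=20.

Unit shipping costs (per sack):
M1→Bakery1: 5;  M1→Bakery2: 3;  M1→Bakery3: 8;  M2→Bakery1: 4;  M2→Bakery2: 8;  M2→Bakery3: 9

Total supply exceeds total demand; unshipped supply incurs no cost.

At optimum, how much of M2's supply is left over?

An optimal plan:
  M1–Bakery2: 20 × 3 = 60
  M2–Bakery1: 5 × 4 = 20
  M2–Bakery3: 20 × 9 = 180
Total cost = 260.
M2 ships 25 of its 35, leaving 10.

10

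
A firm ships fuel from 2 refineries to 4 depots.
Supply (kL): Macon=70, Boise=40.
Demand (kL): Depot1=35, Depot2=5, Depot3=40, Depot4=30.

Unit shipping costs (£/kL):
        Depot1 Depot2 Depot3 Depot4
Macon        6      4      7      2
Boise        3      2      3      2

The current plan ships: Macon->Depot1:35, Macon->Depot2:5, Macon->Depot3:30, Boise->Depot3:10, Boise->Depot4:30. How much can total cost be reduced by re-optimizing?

Current plan cost = 35·6 + 5·4 + 30·7 + 10·3 + 30·2 = £530.
Optimal plan:
  Macon->Depot1: 35 kL
  Macon->Depot2: 5 kL
  Macon->Depot4: 30 kL
  Boise->Depot3: 40 kL
Optimal cost = £410.
Saving = 530 − 410 = £120.

120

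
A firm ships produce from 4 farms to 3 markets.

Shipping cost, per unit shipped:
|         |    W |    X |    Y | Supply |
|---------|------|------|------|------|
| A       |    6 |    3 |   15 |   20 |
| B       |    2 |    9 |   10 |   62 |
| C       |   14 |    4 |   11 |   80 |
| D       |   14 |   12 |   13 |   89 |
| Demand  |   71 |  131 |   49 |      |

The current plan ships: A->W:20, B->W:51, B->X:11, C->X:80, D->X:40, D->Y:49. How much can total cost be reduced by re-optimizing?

119

Current plan cost = 20·6 + 51·2 + 11·9 + 80·4 + 40·12 + 49·13 = 1758.
Optimal plan:
  A->X: 20 crates
  B->W: 62 crates
  C->X: 80 crates
  D->W: 9 crates
  D->X: 31 crates
  D->Y: 49 crates
Optimal cost = 1639.
Saving = 1758 − 1639 = 119.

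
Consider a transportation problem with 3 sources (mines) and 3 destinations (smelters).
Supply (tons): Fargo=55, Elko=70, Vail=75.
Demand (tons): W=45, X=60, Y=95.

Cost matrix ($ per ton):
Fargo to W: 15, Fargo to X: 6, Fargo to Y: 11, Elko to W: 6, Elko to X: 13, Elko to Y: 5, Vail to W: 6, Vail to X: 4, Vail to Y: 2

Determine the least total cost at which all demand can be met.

One minimum-cost allocation:
  Fargo–X: 55 × $6 = $330
  Elko–W: 45 × $6 = $270
  Elko–Y: 25 × $5 = $125
  Vail–X: 5 × $4 = $20
  Vail–Y: 70 × $2 = $140
Total = 330 + 270 + 125 + 20 + 140 = $885.

885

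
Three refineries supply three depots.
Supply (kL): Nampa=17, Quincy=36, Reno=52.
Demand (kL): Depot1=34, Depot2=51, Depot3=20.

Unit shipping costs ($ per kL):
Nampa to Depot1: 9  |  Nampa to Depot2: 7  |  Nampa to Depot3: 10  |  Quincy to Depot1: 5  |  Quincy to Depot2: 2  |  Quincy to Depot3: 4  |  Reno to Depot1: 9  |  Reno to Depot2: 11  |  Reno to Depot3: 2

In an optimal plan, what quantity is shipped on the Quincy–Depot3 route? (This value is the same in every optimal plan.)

0

The minimum-cost plan:
  Nampa→Depot1: 2 × $9 = $18
  Nampa→Depot2: 15 × $7 = $105
  Quincy→Depot2: 36 × $2 = $72
  Reno→Depot1: 32 × $9 = $288
  Reno→Depot3: 20 × $2 = $40
Total cost = $523.
The route Quincy→Depot3 is not used.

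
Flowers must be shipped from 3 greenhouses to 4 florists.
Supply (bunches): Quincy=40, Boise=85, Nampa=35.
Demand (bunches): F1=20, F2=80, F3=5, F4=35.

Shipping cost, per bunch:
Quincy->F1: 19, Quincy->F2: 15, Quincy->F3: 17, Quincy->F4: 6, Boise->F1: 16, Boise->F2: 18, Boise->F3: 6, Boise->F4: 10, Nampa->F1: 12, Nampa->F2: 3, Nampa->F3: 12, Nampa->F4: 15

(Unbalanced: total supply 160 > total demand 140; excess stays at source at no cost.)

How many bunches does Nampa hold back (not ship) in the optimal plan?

0

An optimal plan:
  Quincy→F2: 5 × 15 = 75
  Quincy→F4: 35 × 6 = 210
  Boise→F1: 20 × 16 = 320
  Boise→F2: 40 × 18 = 720
  Boise→F3: 5 × 6 = 30
  Nampa→F2: 35 × 3 = 105
Total cost = 1460.
Nampa ships 35 of its 35, leaving 0.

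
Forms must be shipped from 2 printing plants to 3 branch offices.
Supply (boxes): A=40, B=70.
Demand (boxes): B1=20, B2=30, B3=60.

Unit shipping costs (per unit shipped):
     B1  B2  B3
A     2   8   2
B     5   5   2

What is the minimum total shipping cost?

310

Optimal allocation:
  A to B1: 20 × 2 = 40
  A to B3: 20 × 2 = 40
  B to B2: 30 × 5 = 150
  B to B3: 40 × 2 = 80
Total = 40 + 40 + 150 + 80 = 310.
(Supply check: A ships 40; B ships 70.)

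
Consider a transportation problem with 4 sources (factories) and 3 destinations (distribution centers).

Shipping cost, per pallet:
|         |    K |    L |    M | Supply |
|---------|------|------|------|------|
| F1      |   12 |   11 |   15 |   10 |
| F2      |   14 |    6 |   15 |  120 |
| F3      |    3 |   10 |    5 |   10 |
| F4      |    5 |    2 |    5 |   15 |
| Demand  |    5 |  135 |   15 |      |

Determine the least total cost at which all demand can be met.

One minimum-cost allocation:
  F1 to L: 10 × 11 = 110
  F2 to L: 120 × 6 = 720
  F3 to K: 5 × 3 = 15
  F3 to M: 5 × 5 = 25
  F4 to L: 5 × 2 = 10
  F4 to M: 10 × 5 = 50
Total = 110 + 720 + 15 + 25 + 10 + 50 = 930.

930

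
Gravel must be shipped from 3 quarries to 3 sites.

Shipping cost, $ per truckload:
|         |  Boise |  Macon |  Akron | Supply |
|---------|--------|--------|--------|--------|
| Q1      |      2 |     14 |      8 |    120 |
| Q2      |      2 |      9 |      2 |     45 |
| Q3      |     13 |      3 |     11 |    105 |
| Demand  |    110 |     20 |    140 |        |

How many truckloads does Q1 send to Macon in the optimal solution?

0

The minimum-cost plan:
  Q1 to Boise: 110 truckloads
  Q1 to Akron: 10 truckloads
  Q2 to Akron: 45 truckloads
  Q3 to Macon: 20 truckloads
  Q3 to Akron: 85 truckloads
Total cost = $1385.
The route Q1→Macon is not used.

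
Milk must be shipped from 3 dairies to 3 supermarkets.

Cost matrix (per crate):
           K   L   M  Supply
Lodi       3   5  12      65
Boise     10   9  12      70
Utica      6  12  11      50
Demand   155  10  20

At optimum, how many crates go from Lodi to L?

0

Optimal shipments:
  Lodi->K: 65 × 3 = 195
  Boise->K: 40 × 10 = 400
  Boise->L: 10 × 9 = 90
  Boise->M: 20 × 12 = 240
  Utica->K: 50 × 6 = 300
Total cost = 1225.
The route Lodi→L is not used.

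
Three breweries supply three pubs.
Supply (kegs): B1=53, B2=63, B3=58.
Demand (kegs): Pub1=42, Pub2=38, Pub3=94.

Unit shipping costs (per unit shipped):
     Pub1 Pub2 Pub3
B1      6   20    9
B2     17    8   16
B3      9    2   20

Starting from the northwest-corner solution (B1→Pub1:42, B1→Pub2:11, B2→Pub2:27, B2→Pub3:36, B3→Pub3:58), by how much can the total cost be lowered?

749

Current plan cost = 42·6 + 11·20 + 27·8 + 36·16 + 58·20 = 2424.
Optimal plan:
  B1→Pub1: 22 × 6 = 132
  B1→Pub3: 31 × 9 = 279
  B2→Pub3: 63 × 16 = 1008
  B3→Pub1: 20 × 9 = 180
  B3→Pub2: 38 × 2 = 76
Optimal cost = 1675.
Saving = 2424 − 1675 = 749.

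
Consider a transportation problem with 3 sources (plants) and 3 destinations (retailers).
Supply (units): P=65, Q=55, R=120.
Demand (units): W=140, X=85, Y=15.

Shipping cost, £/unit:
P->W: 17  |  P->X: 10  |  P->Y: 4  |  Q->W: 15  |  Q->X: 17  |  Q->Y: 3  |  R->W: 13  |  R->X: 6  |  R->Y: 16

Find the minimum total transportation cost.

2700

An optimal shipping plan:
  P–X: 50 × £10 = £500
  P–Y: 15 × £4 = £60
  Q–W: 55 × £15 = £825
  R–W: 85 × £13 = £1105
  R–X: 35 × £6 = £210
Total = 500 + 60 + 825 + 1105 + 210 = £2700.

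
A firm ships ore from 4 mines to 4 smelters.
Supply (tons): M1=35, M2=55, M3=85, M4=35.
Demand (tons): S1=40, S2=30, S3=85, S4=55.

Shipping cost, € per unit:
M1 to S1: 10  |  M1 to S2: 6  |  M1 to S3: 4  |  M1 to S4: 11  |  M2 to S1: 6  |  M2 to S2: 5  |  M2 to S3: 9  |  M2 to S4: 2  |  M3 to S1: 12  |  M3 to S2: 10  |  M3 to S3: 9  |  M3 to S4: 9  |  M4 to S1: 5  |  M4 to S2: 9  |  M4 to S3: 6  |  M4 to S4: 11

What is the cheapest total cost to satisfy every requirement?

1235

A cheapest plan:
  M1–S3: 35 × €4 = €140
  M2–S4: 55 × €2 = €110
  M3–S1: 5 × €12 = €60
  M3–S2: 30 × €10 = €300
  M3–S3: 50 × €9 = €450
  M4–S1: 35 × €5 = €175
Total = 140 + 110 + 60 + 300 + 450 + 175 = €1235.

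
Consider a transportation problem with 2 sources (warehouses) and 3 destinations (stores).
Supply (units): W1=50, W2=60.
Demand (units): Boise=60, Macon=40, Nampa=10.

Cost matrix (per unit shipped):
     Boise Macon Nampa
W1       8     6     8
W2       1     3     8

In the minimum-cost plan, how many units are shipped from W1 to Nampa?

10

Optimal shipments:
  W1–Macon: 40 × 6 = 240
  W1–Nampa: 10 × 8 = 80
  W2–Boise: 60 × 1 = 60
Total cost = 380.
So W1→Nampa carries 10 units.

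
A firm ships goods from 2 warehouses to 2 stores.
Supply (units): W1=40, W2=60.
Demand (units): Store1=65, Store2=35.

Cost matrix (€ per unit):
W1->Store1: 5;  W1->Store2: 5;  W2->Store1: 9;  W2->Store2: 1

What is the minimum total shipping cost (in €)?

460

One minimum-cost allocation:
  W1–Store1: 40 units
  W2–Store1: 25 units
  W2–Store2: 35 units
Total cost = €460.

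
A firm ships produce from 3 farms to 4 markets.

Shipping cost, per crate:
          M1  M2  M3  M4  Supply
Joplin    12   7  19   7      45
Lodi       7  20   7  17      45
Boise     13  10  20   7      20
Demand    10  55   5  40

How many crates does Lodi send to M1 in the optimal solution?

10

Optimal shipments:
  Joplin to M2: 45 × 7 = 315
  Lodi to M1: 10 × 7 = 70
  Lodi to M2: 10 × 20 = 200
  Lodi to M3: 5 × 7 = 35
  Lodi to M4: 20 × 17 = 340
  Boise to M4: 20 × 7 = 140
Total cost = 1100.
So Lodi→M1 carries 10 crates.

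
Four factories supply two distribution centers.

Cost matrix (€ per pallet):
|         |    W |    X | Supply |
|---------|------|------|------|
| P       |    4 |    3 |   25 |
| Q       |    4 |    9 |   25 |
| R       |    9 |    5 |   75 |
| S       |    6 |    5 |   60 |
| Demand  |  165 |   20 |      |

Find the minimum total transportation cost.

1155

A cheapest plan:
  P->W: 25 × €4 = €100
  Q->W: 25 × €4 = €100
  R->W: 55 × €9 = €495
  R->X: 20 × €5 = €100
  S->W: 60 × €6 = €360
Total = 100 + 100 + 495 + 100 + 360 = €1155.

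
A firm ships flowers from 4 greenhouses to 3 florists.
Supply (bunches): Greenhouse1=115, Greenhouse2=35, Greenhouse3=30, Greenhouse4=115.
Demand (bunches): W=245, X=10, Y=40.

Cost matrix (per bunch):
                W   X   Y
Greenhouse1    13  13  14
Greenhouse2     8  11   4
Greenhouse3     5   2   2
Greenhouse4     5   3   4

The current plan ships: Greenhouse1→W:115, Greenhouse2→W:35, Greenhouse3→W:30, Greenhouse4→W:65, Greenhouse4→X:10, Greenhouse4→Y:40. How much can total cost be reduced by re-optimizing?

125

Current plan cost = 115·13 + 35·8 + 30·5 + 65·5 + 10·3 + 40·4 = 2440.
Optimal plan:
  Greenhouse1 to W: 115 × 13 = 1495
  Greenhouse2 to Y: 35 × 4 = 140
  Greenhouse3 to W: 15 × 5 = 75
  Greenhouse3 to X: 10 × 2 = 20
  Greenhouse3 to Y: 5 × 2 = 10
  Greenhouse4 to W: 115 × 5 = 575
Optimal cost = 2315.
Saving = 2440 − 2315 = 125.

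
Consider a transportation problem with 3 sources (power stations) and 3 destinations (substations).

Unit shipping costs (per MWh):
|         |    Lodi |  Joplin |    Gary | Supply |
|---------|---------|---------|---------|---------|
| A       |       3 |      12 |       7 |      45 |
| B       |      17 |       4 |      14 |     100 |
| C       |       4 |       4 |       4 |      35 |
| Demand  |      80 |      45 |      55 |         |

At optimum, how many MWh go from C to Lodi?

The minimum-cost plan:
  A→Lodi: 45 × 3 = 135
  B→Joplin: 45 × 4 = 180
  B→Gary: 55 × 14 = 770
  C→Lodi: 35 × 4 = 140
Total cost = 1225.
So C→Lodi carries 35 MWh.

35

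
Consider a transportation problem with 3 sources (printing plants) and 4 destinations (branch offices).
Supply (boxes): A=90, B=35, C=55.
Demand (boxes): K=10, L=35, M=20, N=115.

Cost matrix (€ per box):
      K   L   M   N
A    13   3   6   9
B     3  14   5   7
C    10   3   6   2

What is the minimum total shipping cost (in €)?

855

A cheapest plan:
  A–L: 35 boxes
  A–M: 20 boxes
  A–N: 35 boxes
  B–K: 10 boxes
  B–N: 25 boxes
  C–N: 55 boxes
Total cost = €855.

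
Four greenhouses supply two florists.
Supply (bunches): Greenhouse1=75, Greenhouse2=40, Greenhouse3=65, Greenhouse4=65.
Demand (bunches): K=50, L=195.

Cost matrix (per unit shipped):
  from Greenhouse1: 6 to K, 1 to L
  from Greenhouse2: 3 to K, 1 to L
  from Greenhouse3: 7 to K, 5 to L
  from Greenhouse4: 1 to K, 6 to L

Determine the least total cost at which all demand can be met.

580

An optimal shipping plan:
  Greenhouse1->L: 75 × 1 = 75
  Greenhouse2->L: 40 × 1 = 40
  Greenhouse3->L: 65 × 5 = 325
  Greenhouse4->K: 50 × 1 = 50
  Greenhouse4->L: 15 × 6 = 90
Total = 75 + 40 + 325 + 50 + 90 = 580.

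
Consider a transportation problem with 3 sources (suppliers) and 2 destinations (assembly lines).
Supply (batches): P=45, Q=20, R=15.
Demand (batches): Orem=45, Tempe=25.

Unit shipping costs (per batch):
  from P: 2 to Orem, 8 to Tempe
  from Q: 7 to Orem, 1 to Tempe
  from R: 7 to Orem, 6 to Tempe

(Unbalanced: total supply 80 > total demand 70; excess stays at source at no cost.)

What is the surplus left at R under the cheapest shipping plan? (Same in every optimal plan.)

Minimum-cost shipments:
  P–Orem: 45 batches
  Q–Tempe: 20 batches
  R–Tempe: 5 batches
Total cost = 140.
R ships 5 of its 15, leaving 10.

10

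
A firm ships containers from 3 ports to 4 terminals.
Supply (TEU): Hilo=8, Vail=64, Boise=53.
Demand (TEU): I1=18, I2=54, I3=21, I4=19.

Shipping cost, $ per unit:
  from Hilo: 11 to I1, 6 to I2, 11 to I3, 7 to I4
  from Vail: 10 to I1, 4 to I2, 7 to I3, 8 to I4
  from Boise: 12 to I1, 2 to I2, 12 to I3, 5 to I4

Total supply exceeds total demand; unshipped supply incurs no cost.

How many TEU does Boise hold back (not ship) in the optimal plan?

0

An optimal plan:
  Vail–I1: 18 × $10 = $180
  Vail–I2: 20 × $4 = $80
  Vail–I3: 21 × $7 = $147
  Boise–I2: 34 × $2 = $68
  Boise–I4: 19 × $5 = $95
Total cost = $570.
Boise ships 53 of its 53, leaving 0.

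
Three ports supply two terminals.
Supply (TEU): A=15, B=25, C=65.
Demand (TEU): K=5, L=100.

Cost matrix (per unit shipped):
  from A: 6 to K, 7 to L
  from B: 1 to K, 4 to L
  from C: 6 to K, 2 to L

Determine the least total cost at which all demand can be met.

One minimum-cost allocation:
  A->L: 15 TEU
  B->K: 5 TEU
  B->L: 20 TEU
  C->L: 65 TEU
Total cost = 320.

320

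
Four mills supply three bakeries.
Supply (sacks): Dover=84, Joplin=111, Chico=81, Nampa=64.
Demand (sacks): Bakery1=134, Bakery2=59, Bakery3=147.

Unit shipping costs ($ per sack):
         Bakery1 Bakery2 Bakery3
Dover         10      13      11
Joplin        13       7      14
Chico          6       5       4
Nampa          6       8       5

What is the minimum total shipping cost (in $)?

2575

An optimal shipping plan:
  Dover–Bakery1: 82 × $10 = $820
  Dover–Bakery3: 2 × $11 = $22
  Joplin–Bakery1: 52 × $13 = $676
  Joplin–Bakery2: 59 × $7 = $413
  Chico–Bakery3: 81 × $4 = $324
  Nampa–Bakery3: 64 × $5 = $320
Total = 820 + 22 + 676 + 413 + 324 + 320 = $2575.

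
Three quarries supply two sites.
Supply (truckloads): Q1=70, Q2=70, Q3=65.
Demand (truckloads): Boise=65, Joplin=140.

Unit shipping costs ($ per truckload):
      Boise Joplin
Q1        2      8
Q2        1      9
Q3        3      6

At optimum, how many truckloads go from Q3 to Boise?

0

The minimum-cost plan:
  Q1→Joplin: 70 × $8 = $560
  Q2→Boise: 65 × $1 = $65
  Q2→Joplin: 5 × $9 = $45
  Q3→Joplin: 65 × $6 = $390
Total cost = $1060.
The route Q3→Boise is not used.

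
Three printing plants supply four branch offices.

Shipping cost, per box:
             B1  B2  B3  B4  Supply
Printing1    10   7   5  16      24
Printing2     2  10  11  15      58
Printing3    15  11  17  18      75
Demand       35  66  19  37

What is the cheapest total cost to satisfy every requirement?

1468

One minimum-cost allocation:
  Printing1 to B2: 5 boxes
  Printing1 to B3: 19 boxes
  Printing2 to B1: 35 boxes
  Printing2 to B4: 23 boxes
  Printing3 to B2: 61 boxes
  Printing3 to B4: 14 boxes
Total cost = 1468.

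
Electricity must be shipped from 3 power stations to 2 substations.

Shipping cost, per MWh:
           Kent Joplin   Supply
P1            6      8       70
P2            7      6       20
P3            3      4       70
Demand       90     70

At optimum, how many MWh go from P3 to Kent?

Optimal shipments:
  P1->Kent: 70 MWh
  P2->Joplin: 20 MWh
  P3->Kent: 20 MWh
  P3->Joplin: 50 MWh
Total cost = 800.
So P3→Kent carries 20 MWh.

20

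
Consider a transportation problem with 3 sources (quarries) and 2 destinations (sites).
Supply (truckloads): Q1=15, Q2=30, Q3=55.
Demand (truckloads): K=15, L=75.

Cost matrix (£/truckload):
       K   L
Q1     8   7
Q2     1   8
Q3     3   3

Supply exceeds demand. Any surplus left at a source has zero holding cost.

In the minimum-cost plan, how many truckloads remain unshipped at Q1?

0

Minimum-cost shipments:
  Q1–L: 15 truckloads
  Q2–K: 15 truckloads
  Q2–L: 5 truckloads
  Q3–L: 55 truckloads
Total cost = £325.
Q1 ships 15 of its 15, leaving 0.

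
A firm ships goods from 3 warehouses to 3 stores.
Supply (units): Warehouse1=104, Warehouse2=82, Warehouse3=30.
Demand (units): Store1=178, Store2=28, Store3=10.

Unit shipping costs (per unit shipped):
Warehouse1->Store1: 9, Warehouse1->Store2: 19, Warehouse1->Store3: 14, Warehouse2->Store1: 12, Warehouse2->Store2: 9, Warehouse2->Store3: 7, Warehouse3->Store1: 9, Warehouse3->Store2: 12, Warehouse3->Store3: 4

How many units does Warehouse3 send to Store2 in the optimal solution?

The minimum-cost plan:
  Warehouse1–Store1: 104 × 9 = 936
  Warehouse2–Store1: 54 × 12 = 648
  Warehouse2–Store2: 28 × 9 = 252
  Warehouse3–Store1: 20 × 9 = 180
  Warehouse3–Store3: 10 × 4 = 40
Total cost = 2056.
The route Warehouse3→Store2 is not used.

0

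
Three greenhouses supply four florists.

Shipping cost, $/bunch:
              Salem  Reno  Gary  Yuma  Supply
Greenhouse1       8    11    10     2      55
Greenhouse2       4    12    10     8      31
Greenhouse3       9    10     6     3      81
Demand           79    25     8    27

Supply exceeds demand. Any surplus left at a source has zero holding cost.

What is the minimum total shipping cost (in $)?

880

An optimal shipping plan:
  Greenhouse1–Salem: 48 × $8 = $384
  Greenhouse1–Yuma: 7 × $2 = $14
  Greenhouse2–Salem: 31 × $4 = $124
  Greenhouse3–Reno: 25 × $10 = $250
  Greenhouse3–Gary: 8 × $6 = $48
  Greenhouse3–Yuma: 20 × $3 = $60
Total = 384 + 14 + 124 + 250 + 48 + 60 = $880.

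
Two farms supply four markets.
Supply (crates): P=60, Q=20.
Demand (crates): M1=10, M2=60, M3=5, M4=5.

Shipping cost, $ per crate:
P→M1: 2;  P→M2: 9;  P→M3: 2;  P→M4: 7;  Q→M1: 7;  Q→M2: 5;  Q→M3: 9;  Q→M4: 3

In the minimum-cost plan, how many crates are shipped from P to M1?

Solving gives:
  P to M1: 10 crates
  P to M2: 40 crates
  P to M3: 5 crates
  P to M4: 5 crates
  Q to M2: 20 crates
Total cost = $525.
So P→M1 carries 10 crates.

10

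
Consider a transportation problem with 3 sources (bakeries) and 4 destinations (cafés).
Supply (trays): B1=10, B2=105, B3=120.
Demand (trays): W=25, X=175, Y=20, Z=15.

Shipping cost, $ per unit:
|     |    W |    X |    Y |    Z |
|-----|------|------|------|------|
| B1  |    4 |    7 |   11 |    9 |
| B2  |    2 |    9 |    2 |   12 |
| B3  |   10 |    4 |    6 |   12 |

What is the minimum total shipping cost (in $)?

1215

An optimal shipping plan:
  B1→Z: 10 × $9 = $90
  B2→W: 25 × $2 = $50
  B2→X: 55 × $9 = $495
  B2→Y: 20 × $2 = $40
  B2→Z: 5 × $12 = $60
  B3→X: 120 × $4 = $480
Total = 90 + 50 + 495 + 40 + 60 + 480 = $1215.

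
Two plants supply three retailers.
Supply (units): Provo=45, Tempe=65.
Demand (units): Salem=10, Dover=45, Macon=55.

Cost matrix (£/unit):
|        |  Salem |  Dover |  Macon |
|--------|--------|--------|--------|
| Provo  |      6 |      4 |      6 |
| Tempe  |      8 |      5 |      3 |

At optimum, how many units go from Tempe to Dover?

10

Optimal shipments:
  Provo→Salem: 10 × £6 = £60
  Provo→Dover: 35 × £4 = £140
  Tempe→Dover: 10 × £5 = £50
  Tempe→Macon: 55 × £3 = £165
Total cost = £415.
So Tempe→Dover carries 10 units.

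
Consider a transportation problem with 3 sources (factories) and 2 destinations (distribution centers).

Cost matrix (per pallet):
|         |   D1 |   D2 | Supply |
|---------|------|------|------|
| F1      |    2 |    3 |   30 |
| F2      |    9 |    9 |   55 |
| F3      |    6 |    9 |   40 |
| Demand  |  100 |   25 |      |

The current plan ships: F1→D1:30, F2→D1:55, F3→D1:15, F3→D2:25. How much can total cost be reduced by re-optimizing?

Current plan cost = 30·2 + 55·9 + 15·6 + 25·9 = 870.
Optimal plan:
  F1–D1: 30 × 2 = 60
  F2–D1: 30 × 9 = 270
  F2–D2: 25 × 9 = 225
  F3–D1: 40 × 6 = 240
Optimal cost = 795.
Saving = 870 − 795 = 75.

75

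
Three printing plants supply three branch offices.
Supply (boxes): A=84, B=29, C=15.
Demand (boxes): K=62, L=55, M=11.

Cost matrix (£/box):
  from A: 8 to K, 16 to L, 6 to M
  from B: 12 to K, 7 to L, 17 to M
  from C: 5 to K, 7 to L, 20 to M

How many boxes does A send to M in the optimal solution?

11

The minimum-cost plan:
  A→K: 62 × £8 = £496
  A→L: 11 × £16 = £176
  A→M: 11 × £6 = £66
  B→L: 29 × £7 = £203
  C→L: 15 × £7 = £105
Total cost = £1046.
So A→M carries 11 boxes.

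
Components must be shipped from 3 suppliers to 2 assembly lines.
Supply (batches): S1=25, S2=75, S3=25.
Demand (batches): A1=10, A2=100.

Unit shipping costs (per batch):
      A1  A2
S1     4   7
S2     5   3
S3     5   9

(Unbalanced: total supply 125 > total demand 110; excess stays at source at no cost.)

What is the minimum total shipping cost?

450

An optimal shipping plan:
  S1->A2: 25 batches
  S2->A2: 75 batches
  S3->A1: 10 batches
Total cost = 450.
(Supply check: S1 ships 25; S2 ships 75; S3 ships 10.)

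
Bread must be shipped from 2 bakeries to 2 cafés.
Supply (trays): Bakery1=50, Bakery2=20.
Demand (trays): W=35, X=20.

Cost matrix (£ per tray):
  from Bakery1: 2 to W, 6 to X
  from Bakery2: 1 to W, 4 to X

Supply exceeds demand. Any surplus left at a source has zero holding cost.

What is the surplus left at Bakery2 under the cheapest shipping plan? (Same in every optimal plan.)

An optimal plan:
  Bakery1→W: 35 × £2 = £70
  Bakery2→X: 20 × £4 = £80
Total cost = £150.
Bakery2 ships 20 of its 20, leaving 0.

0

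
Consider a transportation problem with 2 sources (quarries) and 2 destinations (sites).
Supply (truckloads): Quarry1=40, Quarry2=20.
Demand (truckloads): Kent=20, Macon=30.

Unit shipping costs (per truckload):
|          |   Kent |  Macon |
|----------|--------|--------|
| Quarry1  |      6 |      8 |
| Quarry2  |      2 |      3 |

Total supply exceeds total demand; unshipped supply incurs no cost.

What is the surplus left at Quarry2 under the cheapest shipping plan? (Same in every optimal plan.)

An optimal plan:
  Quarry1→Kent: 20 × 6 = 120
  Quarry1→Macon: 10 × 8 = 80
  Quarry2→Macon: 20 × 3 = 60
Total cost = 260.
Quarry2 ships 20 of its 20, leaving 0.

0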